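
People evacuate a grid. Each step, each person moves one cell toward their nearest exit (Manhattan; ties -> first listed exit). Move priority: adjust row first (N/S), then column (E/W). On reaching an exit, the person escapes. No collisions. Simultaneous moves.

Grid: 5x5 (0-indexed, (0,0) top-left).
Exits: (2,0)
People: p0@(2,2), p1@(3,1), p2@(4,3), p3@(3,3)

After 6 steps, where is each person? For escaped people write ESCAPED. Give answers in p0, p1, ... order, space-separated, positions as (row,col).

Step 1: p0:(2,2)->(2,1) | p1:(3,1)->(2,1) | p2:(4,3)->(3,3) | p3:(3,3)->(2,3)
Step 2: p0:(2,1)->(2,0)->EXIT | p1:(2,1)->(2,0)->EXIT | p2:(3,3)->(2,3) | p3:(2,3)->(2,2)
Step 3: p0:escaped | p1:escaped | p2:(2,3)->(2,2) | p3:(2,2)->(2,1)
Step 4: p0:escaped | p1:escaped | p2:(2,2)->(2,1) | p3:(2,1)->(2,0)->EXIT
Step 5: p0:escaped | p1:escaped | p2:(2,1)->(2,0)->EXIT | p3:escaped

ESCAPED ESCAPED ESCAPED ESCAPED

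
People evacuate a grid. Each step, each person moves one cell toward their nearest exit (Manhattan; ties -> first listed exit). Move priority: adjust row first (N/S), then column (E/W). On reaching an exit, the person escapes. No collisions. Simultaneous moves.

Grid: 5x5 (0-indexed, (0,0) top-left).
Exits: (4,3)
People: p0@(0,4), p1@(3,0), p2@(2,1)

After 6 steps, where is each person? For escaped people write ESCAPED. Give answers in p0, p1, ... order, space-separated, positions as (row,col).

Step 1: p0:(0,4)->(1,4) | p1:(3,0)->(4,0) | p2:(2,1)->(3,1)
Step 2: p0:(1,4)->(2,4) | p1:(4,0)->(4,1) | p2:(3,1)->(4,1)
Step 3: p0:(2,4)->(3,4) | p1:(4,1)->(4,2) | p2:(4,1)->(4,2)
Step 4: p0:(3,4)->(4,4) | p1:(4,2)->(4,3)->EXIT | p2:(4,2)->(4,3)->EXIT
Step 5: p0:(4,4)->(4,3)->EXIT | p1:escaped | p2:escaped

ESCAPED ESCAPED ESCAPED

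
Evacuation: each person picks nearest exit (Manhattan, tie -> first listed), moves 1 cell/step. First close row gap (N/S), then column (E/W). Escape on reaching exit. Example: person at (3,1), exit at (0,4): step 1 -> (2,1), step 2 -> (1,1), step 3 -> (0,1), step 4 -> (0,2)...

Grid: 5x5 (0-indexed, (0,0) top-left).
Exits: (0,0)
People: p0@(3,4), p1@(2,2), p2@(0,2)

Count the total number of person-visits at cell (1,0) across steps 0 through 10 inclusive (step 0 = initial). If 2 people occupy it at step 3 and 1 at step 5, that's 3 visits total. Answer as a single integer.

Step 0: p0@(3,4) p1@(2,2) p2@(0,2) -> at (1,0): 0 [-], cum=0
Step 1: p0@(2,4) p1@(1,2) p2@(0,1) -> at (1,0): 0 [-], cum=0
Step 2: p0@(1,4) p1@(0,2) p2@ESC -> at (1,0): 0 [-], cum=0
Step 3: p0@(0,4) p1@(0,1) p2@ESC -> at (1,0): 0 [-], cum=0
Step 4: p0@(0,3) p1@ESC p2@ESC -> at (1,0): 0 [-], cum=0
Step 5: p0@(0,2) p1@ESC p2@ESC -> at (1,0): 0 [-], cum=0
Step 6: p0@(0,1) p1@ESC p2@ESC -> at (1,0): 0 [-], cum=0
Step 7: p0@ESC p1@ESC p2@ESC -> at (1,0): 0 [-], cum=0
Total visits = 0

Answer: 0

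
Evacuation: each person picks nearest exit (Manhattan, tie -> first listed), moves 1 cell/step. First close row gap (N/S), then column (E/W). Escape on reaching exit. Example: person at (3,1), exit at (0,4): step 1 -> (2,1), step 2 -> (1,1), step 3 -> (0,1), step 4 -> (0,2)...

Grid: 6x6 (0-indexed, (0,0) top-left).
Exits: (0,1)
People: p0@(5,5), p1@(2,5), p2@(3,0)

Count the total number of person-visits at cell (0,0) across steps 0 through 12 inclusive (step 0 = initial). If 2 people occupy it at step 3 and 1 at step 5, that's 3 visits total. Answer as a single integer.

Answer: 1

Derivation:
Step 0: p0@(5,5) p1@(2,5) p2@(3,0) -> at (0,0): 0 [-], cum=0
Step 1: p0@(4,5) p1@(1,5) p2@(2,0) -> at (0,0): 0 [-], cum=0
Step 2: p0@(3,5) p1@(0,5) p2@(1,0) -> at (0,0): 0 [-], cum=0
Step 3: p0@(2,5) p1@(0,4) p2@(0,0) -> at (0,0): 1 [p2], cum=1
Step 4: p0@(1,5) p1@(0,3) p2@ESC -> at (0,0): 0 [-], cum=1
Step 5: p0@(0,5) p1@(0,2) p2@ESC -> at (0,0): 0 [-], cum=1
Step 6: p0@(0,4) p1@ESC p2@ESC -> at (0,0): 0 [-], cum=1
Step 7: p0@(0,3) p1@ESC p2@ESC -> at (0,0): 0 [-], cum=1
Step 8: p0@(0,2) p1@ESC p2@ESC -> at (0,0): 0 [-], cum=1
Step 9: p0@ESC p1@ESC p2@ESC -> at (0,0): 0 [-], cum=1
Total visits = 1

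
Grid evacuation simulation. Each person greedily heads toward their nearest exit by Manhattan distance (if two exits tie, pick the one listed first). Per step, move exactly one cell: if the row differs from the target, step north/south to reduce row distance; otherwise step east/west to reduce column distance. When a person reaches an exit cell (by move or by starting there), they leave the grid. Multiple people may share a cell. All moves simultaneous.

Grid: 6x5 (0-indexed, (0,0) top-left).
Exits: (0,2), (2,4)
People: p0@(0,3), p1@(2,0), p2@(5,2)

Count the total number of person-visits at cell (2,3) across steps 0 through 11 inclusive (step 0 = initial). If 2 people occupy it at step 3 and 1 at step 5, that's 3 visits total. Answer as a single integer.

Step 0: p0@(0,3) p1@(2,0) p2@(5,2) -> at (2,3): 0 [-], cum=0
Step 1: p0@ESC p1@(1,0) p2@(4,2) -> at (2,3): 0 [-], cum=0
Step 2: p0@ESC p1@(0,0) p2@(3,2) -> at (2,3): 0 [-], cum=0
Step 3: p0@ESC p1@(0,1) p2@(2,2) -> at (2,3): 0 [-], cum=0
Step 4: p0@ESC p1@ESC p2@(1,2) -> at (2,3): 0 [-], cum=0
Step 5: p0@ESC p1@ESC p2@ESC -> at (2,3): 0 [-], cum=0
Total visits = 0

Answer: 0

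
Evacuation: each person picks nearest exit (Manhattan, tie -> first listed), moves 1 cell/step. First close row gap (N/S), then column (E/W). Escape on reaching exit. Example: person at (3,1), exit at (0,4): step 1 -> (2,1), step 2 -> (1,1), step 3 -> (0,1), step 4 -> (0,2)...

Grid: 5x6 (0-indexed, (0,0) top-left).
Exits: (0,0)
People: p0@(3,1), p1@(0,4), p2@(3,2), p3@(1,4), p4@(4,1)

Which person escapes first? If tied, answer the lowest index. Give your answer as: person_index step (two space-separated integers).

Step 1: p0:(3,1)->(2,1) | p1:(0,4)->(0,3) | p2:(3,2)->(2,2) | p3:(1,4)->(0,4) | p4:(4,1)->(3,1)
Step 2: p0:(2,1)->(1,1) | p1:(0,3)->(0,2) | p2:(2,2)->(1,2) | p3:(0,4)->(0,3) | p4:(3,1)->(2,1)
Step 3: p0:(1,1)->(0,1) | p1:(0,2)->(0,1) | p2:(1,2)->(0,2) | p3:(0,3)->(0,2) | p4:(2,1)->(1,1)
Step 4: p0:(0,1)->(0,0)->EXIT | p1:(0,1)->(0,0)->EXIT | p2:(0,2)->(0,1) | p3:(0,2)->(0,1) | p4:(1,1)->(0,1)
Step 5: p0:escaped | p1:escaped | p2:(0,1)->(0,0)->EXIT | p3:(0,1)->(0,0)->EXIT | p4:(0,1)->(0,0)->EXIT
Exit steps: [4, 4, 5, 5, 5]
First to escape: p0 at step 4

Answer: 0 4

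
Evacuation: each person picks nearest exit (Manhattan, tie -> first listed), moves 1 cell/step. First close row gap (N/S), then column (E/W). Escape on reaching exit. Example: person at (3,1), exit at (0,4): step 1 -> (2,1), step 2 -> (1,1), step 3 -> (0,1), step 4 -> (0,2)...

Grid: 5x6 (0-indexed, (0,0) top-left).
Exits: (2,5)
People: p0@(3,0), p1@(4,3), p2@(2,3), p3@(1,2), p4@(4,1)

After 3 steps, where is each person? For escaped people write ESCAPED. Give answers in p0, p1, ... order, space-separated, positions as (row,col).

Step 1: p0:(3,0)->(2,0) | p1:(4,3)->(3,3) | p2:(2,3)->(2,4) | p3:(1,2)->(2,2) | p4:(4,1)->(3,1)
Step 2: p0:(2,0)->(2,1) | p1:(3,3)->(2,3) | p2:(2,4)->(2,5)->EXIT | p3:(2,2)->(2,3) | p4:(3,1)->(2,1)
Step 3: p0:(2,1)->(2,2) | p1:(2,3)->(2,4) | p2:escaped | p3:(2,3)->(2,4) | p4:(2,1)->(2,2)

(2,2) (2,4) ESCAPED (2,4) (2,2)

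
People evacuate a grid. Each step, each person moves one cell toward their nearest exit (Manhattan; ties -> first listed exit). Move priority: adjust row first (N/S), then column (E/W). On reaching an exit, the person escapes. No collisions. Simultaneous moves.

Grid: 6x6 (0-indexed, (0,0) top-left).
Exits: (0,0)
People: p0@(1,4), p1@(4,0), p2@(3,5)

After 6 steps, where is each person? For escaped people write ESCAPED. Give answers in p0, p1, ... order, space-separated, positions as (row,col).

Step 1: p0:(1,4)->(0,4) | p1:(4,0)->(3,0) | p2:(3,5)->(2,5)
Step 2: p0:(0,4)->(0,3) | p1:(3,0)->(2,0) | p2:(2,5)->(1,5)
Step 3: p0:(0,3)->(0,2) | p1:(2,0)->(1,0) | p2:(1,5)->(0,5)
Step 4: p0:(0,2)->(0,1) | p1:(1,0)->(0,0)->EXIT | p2:(0,5)->(0,4)
Step 5: p0:(0,1)->(0,0)->EXIT | p1:escaped | p2:(0,4)->(0,3)
Step 6: p0:escaped | p1:escaped | p2:(0,3)->(0,2)

ESCAPED ESCAPED (0,2)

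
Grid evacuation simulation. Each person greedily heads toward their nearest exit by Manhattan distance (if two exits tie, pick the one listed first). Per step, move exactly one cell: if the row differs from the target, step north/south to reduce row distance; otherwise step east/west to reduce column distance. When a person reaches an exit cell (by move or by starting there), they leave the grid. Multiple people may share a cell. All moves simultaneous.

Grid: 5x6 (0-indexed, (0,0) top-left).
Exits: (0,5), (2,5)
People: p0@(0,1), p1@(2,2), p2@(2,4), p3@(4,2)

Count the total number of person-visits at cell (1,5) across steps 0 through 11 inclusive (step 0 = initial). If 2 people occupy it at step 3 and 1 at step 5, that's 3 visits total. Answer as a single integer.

Answer: 0

Derivation:
Step 0: p0@(0,1) p1@(2,2) p2@(2,4) p3@(4,2) -> at (1,5): 0 [-], cum=0
Step 1: p0@(0,2) p1@(2,3) p2@ESC p3@(3,2) -> at (1,5): 0 [-], cum=0
Step 2: p0@(0,3) p1@(2,4) p2@ESC p3@(2,2) -> at (1,5): 0 [-], cum=0
Step 3: p0@(0,4) p1@ESC p2@ESC p3@(2,3) -> at (1,5): 0 [-], cum=0
Step 4: p0@ESC p1@ESC p2@ESC p3@(2,4) -> at (1,5): 0 [-], cum=0
Step 5: p0@ESC p1@ESC p2@ESC p3@ESC -> at (1,5): 0 [-], cum=0
Total visits = 0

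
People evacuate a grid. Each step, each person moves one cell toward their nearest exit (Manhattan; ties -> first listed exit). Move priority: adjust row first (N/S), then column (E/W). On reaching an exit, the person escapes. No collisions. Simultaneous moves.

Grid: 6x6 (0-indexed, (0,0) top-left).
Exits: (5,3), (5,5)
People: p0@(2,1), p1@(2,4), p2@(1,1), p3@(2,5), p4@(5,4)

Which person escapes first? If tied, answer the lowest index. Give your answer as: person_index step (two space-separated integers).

Answer: 4 1

Derivation:
Step 1: p0:(2,1)->(3,1) | p1:(2,4)->(3,4) | p2:(1,1)->(2,1) | p3:(2,5)->(3,5) | p4:(5,4)->(5,3)->EXIT
Step 2: p0:(3,1)->(4,1) | p1:(3,4)->(4,4) | p2:(2,1)->(3,1) | p3:(3,5)->(4,5) | p4:escaped
Step 3: p0:(4,1)->(5,1) | p1:(4,4)->(5,4) | p2:(3,1)->(4,1) | p3:(4,5)->(5,5)->EXIT | p4:escaped
Step 4: p0:(5,1)->(5,2) | p1:(5,4)->(5,3)->EXIT | p2:(4,1)->(5,1) | p3:escaped | p4:escaped
Step 5: p0:(5,2)->(5,3)->EXIT | p1:escaped | p2:(5,1)->(5,2) | p3:escaped | p4:escaped
Step 6: p0:escaped | p1:escaped | p2:(5,2)->(5,3)->EXIT | p3:escaped | p4:escaped
Exit steps: [5, 4, 6, 3, 1]
First to escape: p4 at step 1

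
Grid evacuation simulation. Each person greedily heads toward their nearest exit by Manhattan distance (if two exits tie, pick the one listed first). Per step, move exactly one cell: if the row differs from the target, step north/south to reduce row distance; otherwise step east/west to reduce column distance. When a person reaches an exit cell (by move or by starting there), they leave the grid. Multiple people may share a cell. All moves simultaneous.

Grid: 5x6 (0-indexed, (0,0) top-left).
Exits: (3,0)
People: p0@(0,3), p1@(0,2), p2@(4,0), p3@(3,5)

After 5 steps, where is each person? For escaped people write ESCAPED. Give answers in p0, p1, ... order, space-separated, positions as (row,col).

Step 1: p0:(0,3)->(1,3) | p1:(0,2)->(1,2) | p2:(4,0)->(3,0)->EXIT | p3:(3,5)->(3,4)
Step 2: p0:(1,3)->(2,3) | p1:(1,2)->(2,2) | p2:escaped | p3:(3,4)->(3,3)
Step 3: p0:(2,3)->(3,3) | p1:(2,2)->(3,2) | p2:escaped | p3:(3,3)->(3,2)
Step 4: p0:(3,3)->(3,2) | p1:(3,2)->(3,1) | p2:escaped | p3:(3,2)->(3,1)
Step 5: p0:(3,2)->(3,1) | p1:(3,1)->(3,0)->EXIT | p2:escaped | p3:(3,1)->(3,0)->EXIT

(3,1) ESCAPED ESCAPED ESCAPED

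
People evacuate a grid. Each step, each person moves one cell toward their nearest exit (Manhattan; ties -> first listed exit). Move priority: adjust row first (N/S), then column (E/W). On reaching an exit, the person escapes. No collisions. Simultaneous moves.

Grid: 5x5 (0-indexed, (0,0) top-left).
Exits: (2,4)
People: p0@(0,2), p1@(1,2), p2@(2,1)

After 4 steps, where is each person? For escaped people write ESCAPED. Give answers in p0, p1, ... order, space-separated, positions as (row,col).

Step 1: p0:(0,2)->(1,2) | p1:(1,2)->(2,2) | p2:(2,1)->(2,2)
Step 2: p0:(1,2)->(2,2) | p1:(2,2)->(2,3) | p2:(2,2)->(2,3)
Step 3: p0:(2,2)->(2,3) | p1:(2,3)->(2,4)->EXIT | p2:(2,3)->(2,4)->EXIT
Step 4: p0:(2,3)->(2,4)->EXIT | p1:escaped | p2:escaped

ESCAPED ESCAPED ESCAPED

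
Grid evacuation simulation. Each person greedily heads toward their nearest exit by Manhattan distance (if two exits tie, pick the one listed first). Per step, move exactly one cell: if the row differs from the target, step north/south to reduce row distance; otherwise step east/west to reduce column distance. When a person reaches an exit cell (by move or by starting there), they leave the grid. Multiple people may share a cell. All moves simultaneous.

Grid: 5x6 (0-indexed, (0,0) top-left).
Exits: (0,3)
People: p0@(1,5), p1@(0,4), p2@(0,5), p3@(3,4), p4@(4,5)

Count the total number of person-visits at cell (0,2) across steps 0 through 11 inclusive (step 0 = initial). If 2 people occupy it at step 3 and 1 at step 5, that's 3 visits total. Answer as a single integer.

Answer: 0

Derivation:
Step 0: p0@(1,5) p1@(0,4) p2@(0,5) p3@(3,4) p4@(4,5) -> at (0,2): 0 [-], cum=0
Step 1: p0@(0,5) p1@ESC p2@(0,4) p3@(2,4) p4@(3,5) -> at (0,2): 0 [-], cum=0
Step 2: p0@(0,4) p1@ESC p2@ESC p3@(1,4) p4@(2,5) -> at (0,2): 0 [-], cum=0
Step 3: p0@ESC p1@ESC p2@ESC p3@(0,4) p4@(1,5) -> at (0,2): 0 [-], cum=0
Step 4: p0@ESC p1@ESC p2@ESC p3@ESC p4@(0,5) -> at (0,2): 0 [-], cum=0
Step 5: p0@ESC p1@ESC p2@ESC p3@ESC p4@(0,4) -> at (0,2): 0 [-], cum=0
Step 6: p0@ESC p1@ESC p2@ESC p3@ESC p4@ESC -> at (0,2): 0 [-], cum=0
Total visits = 0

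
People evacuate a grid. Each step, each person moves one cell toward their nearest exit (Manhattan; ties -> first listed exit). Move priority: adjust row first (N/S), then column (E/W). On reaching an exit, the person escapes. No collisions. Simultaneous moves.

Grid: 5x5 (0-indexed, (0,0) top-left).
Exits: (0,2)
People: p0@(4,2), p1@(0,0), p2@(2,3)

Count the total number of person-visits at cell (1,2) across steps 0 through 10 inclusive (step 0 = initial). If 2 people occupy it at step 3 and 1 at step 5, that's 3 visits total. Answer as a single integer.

Answer: 1

Derivation:
Step 0: p0@(4,2) p1@(0,0) p2@(2,3) -> at (1,2): 0 [-], cum=0
Step 1: p0@(3,2) p1@(0,1) p2@(1,3) -> at (1,2): 0 [-], cum=0
Step 2: p0@(2,2) p1@ESC p2@(0,3) -> at (1,2): 0 [-], cum=0
Step 3: p0@(1,2) p1@ESC p2@ESC -> at (1,2): 1 [p0], cum=1
Step 4: p0@ESC p1@ESC p2@ESC -> at (1,2): 0 [-], cum=1
Total visits = 1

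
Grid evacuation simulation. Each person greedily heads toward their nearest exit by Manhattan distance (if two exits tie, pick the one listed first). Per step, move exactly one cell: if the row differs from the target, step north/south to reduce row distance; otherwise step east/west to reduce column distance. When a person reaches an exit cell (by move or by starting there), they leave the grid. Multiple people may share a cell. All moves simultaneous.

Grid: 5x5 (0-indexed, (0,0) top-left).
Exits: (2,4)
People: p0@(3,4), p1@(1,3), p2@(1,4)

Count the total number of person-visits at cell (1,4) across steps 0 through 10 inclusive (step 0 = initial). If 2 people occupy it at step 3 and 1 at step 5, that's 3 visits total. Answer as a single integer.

Step 0: p0@(3,4) p1@(1,3) p2@(1,4) -> at (1,4): 1 [p2], cum=1
Step 1: p0@ESC p1@(2,3) p2@ESC -> at (1,4): 0 [-], cum=1
Step 2: p0@ESC p1@ESC p2@ESC -> at (1,4): 0 [-], cum=1
Total visits = 1

Answer: 1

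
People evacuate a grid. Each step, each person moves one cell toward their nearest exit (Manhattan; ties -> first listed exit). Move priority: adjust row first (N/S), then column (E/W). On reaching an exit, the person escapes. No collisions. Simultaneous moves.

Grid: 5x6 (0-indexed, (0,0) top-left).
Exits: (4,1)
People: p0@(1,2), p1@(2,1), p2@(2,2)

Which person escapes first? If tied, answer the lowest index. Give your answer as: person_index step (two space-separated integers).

Answer: 1 2

Derivation:
Step 1: p0:(1,2)->(2,2) | p1:(2,1)->(3,1) | p2:(2,2)->(3,2)
Step 2: p0:(2,2)->(3,2) | p1:(3,1)->(4,1)->EXIT | p2:(3,2)->(4,2)
Step 3: p0:(3,2)->(4,2) | p1:escaped | p2:(4,2)->(4,1)->EXIT
Step 4: p0:(4,2)->(4,1)->EXIT | p1:escaped | p2:escaped
Exit steps: [4, 2, 3]
First to escape: p1 at step 2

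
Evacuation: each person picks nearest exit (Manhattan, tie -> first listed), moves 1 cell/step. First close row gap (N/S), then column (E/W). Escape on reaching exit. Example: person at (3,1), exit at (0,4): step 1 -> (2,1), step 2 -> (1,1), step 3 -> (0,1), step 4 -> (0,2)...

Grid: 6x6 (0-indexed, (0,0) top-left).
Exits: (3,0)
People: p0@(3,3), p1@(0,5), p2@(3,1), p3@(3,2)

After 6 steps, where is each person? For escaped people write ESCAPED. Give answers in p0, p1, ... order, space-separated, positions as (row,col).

Step 1: p0:(3,3)->(3,2) | p1:(0,5)->(1,5) | p2:(3,1)->(3,0)->EXIT | p3:(3,2)->(3,1)
Step 2: p0:(3,2)->(3,1) | p1:(1,5)->(2,5) | p2:escaped | p3:(3,1)->(3,0)->EXIT
Step 3: p0:(3,1)->(3,0)->EXIT | p1:(2,5)->(3,5) | p2:escaped | p3:escaped
Step 4: p0:escaped | p1:(3,5)->(3,4) | p2:escaped | p3:escaped
Step 5: p0:escaped | p1:(3,4)->(3,3) | p2:escaped | p3:escaped
Step 6: p0:escaped | p1:(3,3)->(3,2) | p2:escaped | p3:escaped

ESCAPED (3,2) ESCAPED ESCAPED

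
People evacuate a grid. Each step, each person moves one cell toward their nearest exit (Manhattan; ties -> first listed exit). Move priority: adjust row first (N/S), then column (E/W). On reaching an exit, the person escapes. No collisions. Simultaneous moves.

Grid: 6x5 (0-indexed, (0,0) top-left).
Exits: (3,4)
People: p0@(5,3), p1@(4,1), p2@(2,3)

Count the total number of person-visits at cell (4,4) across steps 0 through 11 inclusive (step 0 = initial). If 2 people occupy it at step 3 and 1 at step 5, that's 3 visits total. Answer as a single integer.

Answer: 0

Derivation:
Step 0: p0@(5,3) p1@(4,1) p2@(2,3) -> at (4,4): 0 [-], cum=0
Step 1: p0@(4,3) p1@(3,1) p2@(3,3) -> at (4,4): 0 [-], cum=0
Step 2: p0@(3,3) p1@(3,2) p2@ESC -> at (4,4): 0 [-], cum=0
Step 3: p0@ESC p1@(3,3) p2@ESC -> at (4,4): 0 [-], cum=0
Step 4: p0@ESC p1@ESC p2@ESC -> at (4,4): 0 [-], cum=0
Total visits = 0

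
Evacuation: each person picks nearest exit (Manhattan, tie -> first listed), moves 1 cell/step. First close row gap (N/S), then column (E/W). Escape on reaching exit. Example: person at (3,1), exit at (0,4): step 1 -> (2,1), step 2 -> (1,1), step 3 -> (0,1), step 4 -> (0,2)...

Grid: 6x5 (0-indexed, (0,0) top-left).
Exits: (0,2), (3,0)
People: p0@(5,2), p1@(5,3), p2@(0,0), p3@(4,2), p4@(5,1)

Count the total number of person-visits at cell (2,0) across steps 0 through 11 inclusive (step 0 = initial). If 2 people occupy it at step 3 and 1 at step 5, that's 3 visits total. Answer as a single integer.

Step 0: p0@(5,2) p1@(5,3) p2@(0,0) p3@(4,2) p4@(5,1) -> at (2,0): 0 [-], cum=0
Step 1: p0@(4,2) p1@(4,3) p2@(0,1) p3@(3,2) p4@(4,1) -> at (2,0): 0 [-], cum=0
Step 2: p0@(3,2) p1@(3,3) p2@ESC p3@(3,1) p4@(3,1) -> at (2,0): 0 [-], cum=0
Step 3: p0@(3,1) p1@(3,2) p2@ESC p3@ESC p4@ESC -> at (2,0): 0 [-], cum=0
Step 4: p0@ESC p1@(3,1) p2@ESC p3@ESC p4@ESC -> at (2,0): 0 [-], cum=0
Step 5: p0@ESC p1@ESC p2@ESC p3@ESC p4@ESC -> at (2,0): 0 [-], cum=0
Total visits = 0

Answer: 0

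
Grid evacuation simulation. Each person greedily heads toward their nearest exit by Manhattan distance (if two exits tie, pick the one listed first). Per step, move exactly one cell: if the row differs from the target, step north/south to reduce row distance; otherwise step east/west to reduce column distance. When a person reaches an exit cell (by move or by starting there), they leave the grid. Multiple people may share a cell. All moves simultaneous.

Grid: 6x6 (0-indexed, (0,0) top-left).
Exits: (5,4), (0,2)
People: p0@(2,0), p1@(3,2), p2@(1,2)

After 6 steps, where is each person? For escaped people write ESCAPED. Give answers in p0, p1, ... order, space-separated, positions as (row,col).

Step 1: p0:(2,0)->(1,0) | p1:(3,2)->(2,2) | p2:(1,2)->(0,2)->EXIT
Step 2: p0:(1,0)->(0,0) | p1:(2,2)->(1,2) | p2:escaped
Step 3: p0:(0,0)->(0,1) | p1:(1,2)->(0,2)->EXIT | p2:escaped
Step 4: p0:(0,1)->(0,2)->EXIT | p1:escaped | p2:escaped

ESCAPED ESCAPED ESCAPED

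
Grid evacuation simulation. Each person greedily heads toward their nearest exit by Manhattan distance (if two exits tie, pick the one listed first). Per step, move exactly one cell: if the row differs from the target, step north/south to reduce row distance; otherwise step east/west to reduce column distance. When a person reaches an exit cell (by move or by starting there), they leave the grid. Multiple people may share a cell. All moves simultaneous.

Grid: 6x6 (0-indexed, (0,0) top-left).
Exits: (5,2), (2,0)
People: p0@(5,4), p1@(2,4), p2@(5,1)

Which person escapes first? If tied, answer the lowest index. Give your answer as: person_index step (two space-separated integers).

Answer: 2 1

Derivation:
Step 1: p0:(5,4)->(5,3) | p1:(2,4)->(2,3) | p2:(5,1)->(5,2)->EXIT
Step 2: p0:(5,3)->(5,2)->EXIT | p1:(2,3)->(2,2) | p2:escaped
Step 3: p0:escaped | p1:(2,2)->(2,1) | p2:escaped
Step 4: p0:escaped | p1:(2,1)->(2,0)->EXIT | p2:escaped
Exit steps: [2, 4, 1]
First to escape: p2 at step 1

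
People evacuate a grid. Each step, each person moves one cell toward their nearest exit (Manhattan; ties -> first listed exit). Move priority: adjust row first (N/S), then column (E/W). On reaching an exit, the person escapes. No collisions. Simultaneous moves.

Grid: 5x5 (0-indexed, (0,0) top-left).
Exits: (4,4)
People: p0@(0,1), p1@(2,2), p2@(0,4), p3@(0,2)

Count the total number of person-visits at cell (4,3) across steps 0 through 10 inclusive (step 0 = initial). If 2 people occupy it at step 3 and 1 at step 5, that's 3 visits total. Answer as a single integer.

Step 0: p0@(0,1) p1@(2,2) p2@(0,4) p3@(0,2) -> at (4,3): 0 [-], cum=0
Step 1: p0@(1,1) p1@(3,2) p2@(1,4) p3@(1,2) -> at (4,3): 0 [-], cum=0
Step 2: p0@(2,1) p1@(4,2) p2@(2,4) p3@(2,2) -> at (4,3): 0 [-], cum=0
Step 3: p0@(3,1) p1@(4,3) p2@(3,4) p3@(3,2) -> at (4,3): 1 [p1], cum=1
Step 4: p0@(4,1) p1@ESC p2@ESC p3@(4,2) -> at (4,3): 0 [-], cum=1
Step 5: p0@(4,2) p1@ESC p2@ESC p3@(4,3) -> at (4,3): 1 [p3], cum=2
Step 6: p0@(4,3) p1@ESC p2@ESC p3@ESC -> at (4,3): 1 [p0], cum=3
Step 7: p0@ESC p1@ESC p2@ESC p3@ESC -> at (4,3): 0 [-], cum=3
Total visits = 3

Answer: 3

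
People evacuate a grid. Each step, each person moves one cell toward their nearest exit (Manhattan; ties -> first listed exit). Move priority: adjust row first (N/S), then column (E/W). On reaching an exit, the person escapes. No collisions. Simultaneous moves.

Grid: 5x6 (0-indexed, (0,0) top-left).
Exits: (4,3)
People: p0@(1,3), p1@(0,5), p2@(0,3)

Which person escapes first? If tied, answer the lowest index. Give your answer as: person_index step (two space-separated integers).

Answer: 0 3

Derivation:
Step 1: p0:(1,3)->(2,3) | p1:(0,5)->(1,5) | p2:(0,3)->(1,3)
Step 2: p0:(2,3)->(3,3) | p1:(1,5)->(2,5) | p2:(1,3)->(2,3)
Step 3: p0:(3,3)->(4,3)->EXIT | p1:(2,5)->(3,5) | p2:(2,3)->(3,3)
Step 4: p0:escaped | p1:(3,5)->(4,5) | p2:(3,3)->(4,3)->EXIT
Step 5: p0:escaped | p1:(4,5)->(4,4) | p2:escaped
Step 6: p0:escaped | p1:(4,4)->(4,3)->EXIT | p2:escaped
Exit steps: [3, 6, 4]
First to escape: p0 at step 3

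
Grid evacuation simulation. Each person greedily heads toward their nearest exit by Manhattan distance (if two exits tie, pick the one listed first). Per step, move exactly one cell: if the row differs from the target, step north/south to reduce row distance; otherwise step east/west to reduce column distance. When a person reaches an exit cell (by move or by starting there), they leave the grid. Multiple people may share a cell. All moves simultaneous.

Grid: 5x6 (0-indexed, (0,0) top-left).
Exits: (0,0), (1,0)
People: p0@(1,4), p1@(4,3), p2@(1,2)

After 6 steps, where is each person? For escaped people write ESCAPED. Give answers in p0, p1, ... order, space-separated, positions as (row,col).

Step 1: p0:(1,4)->(1,3) | p1:(4,3)->(3,3) | p2:(1,2)->(1,1)
Step 2: p0:(1,3)->(1,2) | p1:(3,3)->(2,3) | p2:(1,1)->(1,0)->EXIT
Step 3: p0:(1,2)->(1,1) | p1:(2,3)->(1,3) | p2:escaped
Step 4: p0:(1,1)->(1,0)->EXIT | p1:(1,3)->(1,2) | p2:escaped
Step 5: p0:escaped | p1:(1,2)->(1,1) | p2:escaped
Step 6: p0:escaped | p1:(1,1)->(1,0)->EXIT | p2:escaped

ESCAPED ESCAPED ESCAPED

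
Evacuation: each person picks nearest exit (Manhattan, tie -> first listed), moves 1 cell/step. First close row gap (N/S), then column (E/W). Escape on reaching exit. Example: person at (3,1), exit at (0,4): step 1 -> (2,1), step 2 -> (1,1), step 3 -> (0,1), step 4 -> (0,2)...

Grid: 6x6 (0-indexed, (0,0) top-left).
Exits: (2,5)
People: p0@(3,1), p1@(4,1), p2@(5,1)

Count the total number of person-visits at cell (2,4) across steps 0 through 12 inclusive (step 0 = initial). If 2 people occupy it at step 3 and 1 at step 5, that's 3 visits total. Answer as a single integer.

Answer: 3

Derivation:
Step 0: p0@(3,1) p1@(4,1) p2@(5,1) -> at (2,4): 0 [-], cum=0
Step 1: p0@(2,1) p1@(3,1) p2@(4,1) -> at (2,4): 0 [-], cum=0
Step 2: p0@(2,2) p1@(2,1) p2@(3,1) -> at (2,4): 0 [-], cum=0
Step 3: p0@(2,3) p1@(2,2) p2@(2,1) -> at (2,4): 0 [-], cum=0
Step 4: p0@(2,4) p1@(2,3) p2@(2,2) -> at (2,4): 1 [p0], cum=1
Step 5: p0@ESC p1@(2,4) p2@(2,3) -> at (2,4): 1 [p1], cum=2
Step 6: p0@ESC p1@ESC p2@(2,4) -> at (2,4): 1 [p2], cum=3
Step 7: p0@ESC p1@ESC p2@ESC -> at (2,4): 0 [-], cum=3
Total visits = 3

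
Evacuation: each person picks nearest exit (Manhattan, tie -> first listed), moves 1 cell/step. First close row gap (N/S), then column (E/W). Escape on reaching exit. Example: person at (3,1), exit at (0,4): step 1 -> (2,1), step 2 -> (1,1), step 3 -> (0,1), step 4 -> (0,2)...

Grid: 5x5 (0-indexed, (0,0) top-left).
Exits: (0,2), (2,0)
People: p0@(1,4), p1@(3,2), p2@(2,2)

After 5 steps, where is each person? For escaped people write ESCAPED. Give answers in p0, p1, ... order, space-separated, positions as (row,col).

Step 1: p0:(1,4)->(0,4) | p1:(3,2)->(2,2) | p2:(2,2)->(1,2)
Step 2: p0:(0,4)->(0,3) | p1:(2,2)->(1,2) | p2:(1,2)->(0,2)->EXIT
Step 3: p0:(0,3)->(0,2)->EXIT | p1:(1,2)->(0,2)->EXIT | p2:escaped

ESCAPED ESCAPED ESCAPED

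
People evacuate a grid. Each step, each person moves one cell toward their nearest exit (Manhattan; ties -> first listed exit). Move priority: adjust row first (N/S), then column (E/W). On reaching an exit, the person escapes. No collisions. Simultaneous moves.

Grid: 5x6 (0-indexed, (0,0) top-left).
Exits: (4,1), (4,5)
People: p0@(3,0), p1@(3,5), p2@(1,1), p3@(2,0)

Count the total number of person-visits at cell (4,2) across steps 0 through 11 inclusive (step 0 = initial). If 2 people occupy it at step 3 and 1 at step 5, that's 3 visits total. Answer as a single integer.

Step 0: p0@(3,0) p1@(3,5) p2@(1,1) p3@(2,0) -> at (4,2): 0 [-], cum=0
Step 1: p0@(4,0) p1@ESC p2@(2,1) p3@(3,0) -> at (4,2): 0 [-], cum=0
Step 2: p0@ESC p1@ESC p2@(3,1) p3@(4,0) -> at (4,2): 0 [-], cum=0
Step 3: p0@ESC p1@ESC p2@ESC p3@ESC -> at (4,2): 0 [-], cum=0
Total visits = 0

Answer: 0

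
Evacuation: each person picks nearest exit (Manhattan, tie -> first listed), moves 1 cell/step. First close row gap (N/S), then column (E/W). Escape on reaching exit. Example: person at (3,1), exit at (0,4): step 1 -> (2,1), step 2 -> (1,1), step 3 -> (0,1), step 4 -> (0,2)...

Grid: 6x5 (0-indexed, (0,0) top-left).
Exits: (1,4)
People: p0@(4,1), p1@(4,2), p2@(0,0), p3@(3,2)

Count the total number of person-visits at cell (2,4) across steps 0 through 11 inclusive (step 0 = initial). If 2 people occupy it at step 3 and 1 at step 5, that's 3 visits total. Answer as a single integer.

Answer: 0

Derivation:
Step 0: p0@(4,1) p1@(4,2) p2@(0,0) p3@(3,2) -> at (2,4): 0 [-], cum=0
Step 1: p0@(3,1) p1@(3,2) p2@(1,0) p3@(2,2) -> at (2,4): 0 [-], cum=0
Step 2: p0@(2,1) p1@(2,2) p2@(1,1) p3@(1,2) -> at (2,4): 0 [-], cum=0
Step 3: p0@(1,1) p1@(1,2) p2@(1,2) p3@(1,3) -> at (2,4): 0 [-], cum=0
Step 4: p0@(1,2) p1@(1,3) p2@(1,3) p3@ESC -> at (2,4): 0 [-], cum=0
Step 5: p0@(1,3) p1@ESC p2@ESC p3@ESC -> at (2,4): 0 [-], cum=0
Step 6: p0@ESC p1@ESC p2@ESC p3@ESC -> at (2,4): 0 [-], cum=0
Total visits = 0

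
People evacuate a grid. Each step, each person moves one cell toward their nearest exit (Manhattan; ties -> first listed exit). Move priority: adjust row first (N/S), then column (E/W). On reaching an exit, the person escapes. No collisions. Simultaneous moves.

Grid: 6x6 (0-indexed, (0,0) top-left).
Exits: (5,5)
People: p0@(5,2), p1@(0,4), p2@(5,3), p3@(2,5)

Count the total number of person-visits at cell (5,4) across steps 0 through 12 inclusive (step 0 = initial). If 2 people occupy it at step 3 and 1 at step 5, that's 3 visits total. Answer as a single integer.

Step 0: p0@(5,2) p1@(0,4) p2@(5,3) p3@(2,5) -> at (5,4): 0 [-], cum=0
Step 1: p0@(5,3) p1@(1,4) p2@(5,4) p3@(3,5) -> at (5,4): 1 [p2], cum=1
Step 2: p0@(5,4) p1@(2,4) p2@ESC p3@(4,5) -> at (5,4): 1 [p0], cum=2
Step 3: p0@ESC p1@(3,4) p2@ESC p3@ESC -> at (5,4): 0 [-], cum=2
Step 4: p0@ESC p1@(4,4) p2@ESC p3@ESC -> at (5,4): 0 [-], cum=2
Step 5: p0@ESC p1@(5,4) p2@ESC p3@ESC -> at (5,4): 1 [p1], cum=3
Step 6: p0@ESC p1@ESC p2@ESC p3@ESC -> at (5,4): 0 [-], cum=3
Total visits = 3

Answer: 3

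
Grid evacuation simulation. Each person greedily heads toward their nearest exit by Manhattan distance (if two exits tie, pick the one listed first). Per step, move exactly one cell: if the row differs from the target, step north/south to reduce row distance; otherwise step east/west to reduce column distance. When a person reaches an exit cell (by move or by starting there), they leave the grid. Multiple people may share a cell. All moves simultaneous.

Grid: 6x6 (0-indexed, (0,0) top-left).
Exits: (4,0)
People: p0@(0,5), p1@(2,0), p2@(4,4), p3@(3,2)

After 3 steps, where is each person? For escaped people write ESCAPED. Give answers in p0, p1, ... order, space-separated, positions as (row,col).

Step 1: p0:(0,5)->(1,5) | p1:(2,0)->(3,0) | p2:(4,4)->(4,3) | p3:(3,2)->(4,2)
Step 2: p0:(1,5)->(2,5) | p1:(3,0)->(4,0)->EXIT | p2:(4,3)->(4,2) | p3:(4,2)->(4,1)
Step 3: p0:(2,5)->(3,5) | p1:escaped | p2:(4,2)->(4,1) | p3:(4,1)->(4,0)->EXIT

(3,5) ESCAPED (4,1) ESCAPED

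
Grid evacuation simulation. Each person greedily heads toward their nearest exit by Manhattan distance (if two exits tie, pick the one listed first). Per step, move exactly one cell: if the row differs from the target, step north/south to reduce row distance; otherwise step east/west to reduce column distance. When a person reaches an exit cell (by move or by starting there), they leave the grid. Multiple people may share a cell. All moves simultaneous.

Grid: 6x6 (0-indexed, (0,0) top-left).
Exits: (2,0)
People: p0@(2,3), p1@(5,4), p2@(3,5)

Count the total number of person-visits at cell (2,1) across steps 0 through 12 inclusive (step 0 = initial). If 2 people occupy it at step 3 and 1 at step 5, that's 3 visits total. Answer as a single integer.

Step 0: p0@(2,3) p1@(5,4) p2@(3,5) -> at (2,1): 0 [-], cum=0
Step 1: p0@(2,2) p1@(4,4) p2@(2,5) -> at (2,1): 0 [-], cum=0
Step 2: p0@(2,1) p1@(3,4) p2@(2,4) -> at (2,1): 1 [p0], cum=1
Step 3: p0@ESC p1@(2,4) p2@(2,3) -> at (2,1): 0 [-], cum=1
Step 4: p0@ESC p1@(2,3) p2@(2,2) -> at (2,1): 0 [-], cum=1
Step 5: p0@ESC p1@(2,2) p2@(2,1) -> at (2,1): 1 [p2], cum=2
Step 6: p0@ESC p1@(2,1) p2@ESC -> at (2,1): 1 [p1], cum=3
Step 7: p0@ESC p1@ESC p2@ESC -> at (2,1): 0 [-], cum=3
Total visits = 3

Answer: 3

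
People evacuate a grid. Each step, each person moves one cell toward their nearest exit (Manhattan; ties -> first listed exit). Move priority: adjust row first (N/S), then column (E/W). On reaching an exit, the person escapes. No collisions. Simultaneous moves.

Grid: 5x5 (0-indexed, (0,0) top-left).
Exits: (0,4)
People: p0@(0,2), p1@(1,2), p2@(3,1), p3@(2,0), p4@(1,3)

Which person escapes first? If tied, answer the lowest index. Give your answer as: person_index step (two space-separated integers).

Answer: 0 2

Derivation:
Step 1: p0:(0,2)->(0,3) | p1:(1,2)->(0,2) | p2:(3,1)->(2,1) | p3:(2,0)->(1,0) | p4:(1,3)->(0,3)
Step 2: p0:(0,3)->(0,4)->EXIT | p1:(0,2)->(0,3) | p2:(2,1)->(1,1) | p3:(1,0)->(0,0) | p4:(0,3)->(0,4)->EXIT
Step 3: p0:escaped | p1:(0,3)->(0,4)->EXIT | p2:(1,1)->(0,1) | p3:(0,0)->(0,1) | p4:escaped
Step 4: p0:escaped | p1:escaped | p2:(0,1)->(0,2) | p3:(0,1)->(0,2) | p4:escaped
Step 5: p0:escaped | p1:escaped | p2:(0,2)->(0,3) | p3:(0,2)->(0,3) | p4:escaped
Step 6: p0:escaped | p1:escaped | p2:(0,3)->(0,4)->EXIT | p3:(0,3)->(0,4)->EXIT | p4:escaped
Exit steps: [2, 3, 6, 6, 2]
First to escape: p0 at step 2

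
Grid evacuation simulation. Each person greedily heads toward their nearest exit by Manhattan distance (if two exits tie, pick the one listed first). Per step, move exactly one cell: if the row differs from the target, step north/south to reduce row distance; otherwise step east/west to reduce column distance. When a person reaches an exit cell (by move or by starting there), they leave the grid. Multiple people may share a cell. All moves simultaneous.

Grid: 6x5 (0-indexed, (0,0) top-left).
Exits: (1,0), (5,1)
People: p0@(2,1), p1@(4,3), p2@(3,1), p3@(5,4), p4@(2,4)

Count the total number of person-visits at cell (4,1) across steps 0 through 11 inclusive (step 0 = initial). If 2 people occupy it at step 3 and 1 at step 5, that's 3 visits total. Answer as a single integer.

Answer: 1

Derivation:
Step 0: p0@(2,1) p1@(4,3) p2@(3,1) p3@(5,4) p4@(2,4) -> at (4,1): 0 [-], cum=0
Step 1: p0@(1,1) p1@(5,3) p2@(4,1) p3@(5,3) p4@(1,4) -> at (4,1): 1 [p2], cum=1
Step 2: p0@ESC p1@(5,2) p2@ESC p3@(5,2) p4@(1,3) -> at (4,1): 0 [-], cum=1
Step 3: p0@ESC p1@ESC p2@ESC p3@ESC p4@(1,2) -> at (4,1): 0 [-], cum=1
Step 4: p0@ESC p1@ESC p2@ESC p3@ESC p4@(1,1) -> at (4,1): 0 [-], cum=1
Step 5: p0@ESC p1@ESC p2@ESC p3@ESC p4@ESC -> at (4,1): 0 [-], cum=1
Total visits = 1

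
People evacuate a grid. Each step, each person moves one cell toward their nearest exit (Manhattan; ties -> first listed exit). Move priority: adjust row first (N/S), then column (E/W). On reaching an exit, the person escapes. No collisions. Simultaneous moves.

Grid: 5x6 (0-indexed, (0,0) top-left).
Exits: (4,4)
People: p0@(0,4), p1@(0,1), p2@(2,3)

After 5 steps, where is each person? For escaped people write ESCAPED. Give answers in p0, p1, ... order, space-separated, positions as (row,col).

Step 1: p0:(0,4)->(1,4) | p1:(0,1)->(1,1) | p2:(2,3)->(3,3)
Step 2: p0:(1,4)->(2,4) | p1:(1,1)->(2,1) | p2:(3,3)->(4,3)
Step 3: p0:(2,4)->(3,4) | p1:(2,1)->(3,1) | p2:(4,3)->(4,4)->EXIT
Step 4: p0:(3,4)->(4,4)->EXIT | p1:(3,1)->(4,1) | p2:escaped
Step 5: p0:escaped | p1:(4,1)->(4,2) | p2:escaped

ESCAPED (4,2) ESCAPED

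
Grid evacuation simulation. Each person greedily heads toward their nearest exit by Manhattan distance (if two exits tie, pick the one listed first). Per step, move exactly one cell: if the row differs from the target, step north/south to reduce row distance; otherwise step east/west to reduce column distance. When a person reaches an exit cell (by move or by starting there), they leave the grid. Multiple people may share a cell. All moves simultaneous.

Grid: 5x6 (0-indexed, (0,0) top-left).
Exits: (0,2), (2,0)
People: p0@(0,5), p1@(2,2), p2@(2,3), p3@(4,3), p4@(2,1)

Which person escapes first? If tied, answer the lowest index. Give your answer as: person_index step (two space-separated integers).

Answer: 4 1

Derivation:
Step 1: p0:(0,5)->(0,4) | p1:(2,2)->(1,2) | p2:(2,3)->(1,3) | p3:(4,3)->(3,3) | p4:(2,1)->(2,0)->EXIT
Step 2: p0:(0,4)->(0,3) | p1:(1,2)->(0,2)->EXIT | p2:(1,3)->(0,3) | p3:(3,3)->(2,3) | p4:escaped
Step 3: p0:(0,3)->(0,2)->EXIT | p1:escaped | p2:(0,3)->(0,2)->EXIT | p3:(2,3)->(1,3) | p4:escaped
Step 4: p0:escaped | p1:escaped | p2:escaped | p3:(1,3)->(0,3) | p4:escaped
Step 5: p0:escaped | p1:escaped | p2:escaped | p3:(0,3)->(0,2)->EXIT | p4:escaped
Exit steps: [3, 2, 3, 5, 1]
First to escape: p4 at step 1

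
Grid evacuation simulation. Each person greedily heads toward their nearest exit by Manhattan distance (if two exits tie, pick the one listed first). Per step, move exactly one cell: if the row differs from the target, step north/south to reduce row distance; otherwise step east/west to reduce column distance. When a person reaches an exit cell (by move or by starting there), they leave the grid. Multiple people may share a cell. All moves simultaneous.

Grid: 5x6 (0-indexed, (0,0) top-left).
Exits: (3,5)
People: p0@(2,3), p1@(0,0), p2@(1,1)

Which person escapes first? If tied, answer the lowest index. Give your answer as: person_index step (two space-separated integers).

Step 1: p0:(2,3)->(3,3) | p1:(0,0)->(1,0) | p2:(1,1)->(2,1)
Step 2: p0:(3,3)->(3,4) | p1:(1,0)->(2,0) | p2:(2,1)->(3,1)
Step 3: p0:(3,4)->(3,5)->EXIT | p1:(2,0)->(3,0) | p2:(3,1)->(3,2)
Step 4: p0:escaped | p1:(3,0)->(3,1) | p2:(3,2)->(3,3)
Step 5: p0:escaped | p1:(3,1)->(3,2) | p2:(3,3)->(3,4)
Step 6: p0:escaped | p1:(3,2)->(3,3) | p2:(3,4)->(3,5)->EXIT
Step 7: p0:escaped | p1:(3,3)->(3,4) | p2:escaped
Step 8: p0:escaped | p1:(3,4)->(3,5)->EXIT | p2:escaped
Exit steps: [3, 8, 6]
First to escape: p0 at step 3

Answer: 0 3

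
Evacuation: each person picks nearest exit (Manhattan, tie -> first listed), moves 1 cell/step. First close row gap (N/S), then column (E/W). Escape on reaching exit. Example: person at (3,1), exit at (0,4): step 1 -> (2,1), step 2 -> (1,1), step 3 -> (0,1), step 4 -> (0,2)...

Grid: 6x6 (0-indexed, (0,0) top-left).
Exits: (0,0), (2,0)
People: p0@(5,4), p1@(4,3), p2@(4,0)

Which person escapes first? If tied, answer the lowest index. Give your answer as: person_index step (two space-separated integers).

Step 1: p0:(5,4)->(4,4) | p1:(4,3)->(3,3) | p2:(4,0)->(3,0)
Step 2: p0:(4,4)->(3,4) | p1:(3,3)->(2,3) | p2:(3,0)->(2,0)->EXIT
Step 3: p0:(3,4)->(2,4) | p1:(2,3)->(2,2) | p2:escaped
Step 4: p0:(2,4)->(2,3) | p1:(2,2)->(2,1) | p2:escaped
Step 5: p0:(2,3)->(2,2) | p1:(2,1)->(2,0)->EXIT | p2:escaped
Step 6: p0:(2,2)->(2,1) | p1:escaped | p2:escaped
Step 7: p0:(2,1)->(2,0)->EXIT | p1:escaped | p2:escaped
Exit steps: [7, 5, 2]
First to escape: p2 at step 2

Answer: 2 2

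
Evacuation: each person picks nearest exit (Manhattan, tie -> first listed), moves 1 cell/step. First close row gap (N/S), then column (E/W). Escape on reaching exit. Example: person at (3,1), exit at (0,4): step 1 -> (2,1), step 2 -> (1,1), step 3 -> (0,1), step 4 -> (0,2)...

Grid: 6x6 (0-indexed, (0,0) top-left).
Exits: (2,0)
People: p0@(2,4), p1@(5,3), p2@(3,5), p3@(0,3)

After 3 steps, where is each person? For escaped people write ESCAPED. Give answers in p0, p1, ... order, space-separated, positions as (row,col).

Step 1: p0:(2,4)->(2,3) | p1:(5,3)->(4,3) | p2:(3,5)->(2,5) | p3:(0,3)->(1,3)
Step 2: p0:(2,3)->(2,2) | p1:(4,3)->(3,3) | p2:(2,5)->(2,4) | p3:(1,3)->(2,3)
Step 3: p0:(2,2)->(2,1) | p1:(3,3)->(2,3) | p2:(2,4)->(2,3) | p3:(2,3)->(2,2)

(2,1) (2,3) (2,3) (2,2)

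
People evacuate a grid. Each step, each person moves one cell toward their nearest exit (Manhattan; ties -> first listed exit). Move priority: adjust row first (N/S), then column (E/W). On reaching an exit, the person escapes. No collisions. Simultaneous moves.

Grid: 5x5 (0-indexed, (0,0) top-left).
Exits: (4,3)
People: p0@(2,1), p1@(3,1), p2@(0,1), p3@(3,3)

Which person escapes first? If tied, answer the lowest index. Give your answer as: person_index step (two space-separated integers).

Answer: 3 1

Derivation:
Step 1: p0:(2,1)->(3,1) | p1:(3,1)->(4,1) | p2:(0,1)->(1,1) | p3:(3,3)->(4,3)->EXIT
Step 2: p0:(3,1)->(4,1) | p1:(4,1)->(4,2) | p2:(1,1)->(2,1) | p3:escaped
Step 3: p0:(4,1)->(4,2) | p1:(4,2)->(4,3)->EXIT | p2:(2,1)->(3,1) | p3:escaped
Step 4: p0:(4,2)->(4,3)->EXIT | p1:escaped | p2:(3,1)->(4,1) | p3:escaped
Step 5: p0:escaped | p1:escaped | p2:(4,1)->(4,2) | p3:escaped
Step 6: p0:escaped | p1:escaped | p2:(4,2)->(4,3)->EXIT | p3:escaped
Exit steps: [4, 3, 6, 1]
First to escape: p3 at step 1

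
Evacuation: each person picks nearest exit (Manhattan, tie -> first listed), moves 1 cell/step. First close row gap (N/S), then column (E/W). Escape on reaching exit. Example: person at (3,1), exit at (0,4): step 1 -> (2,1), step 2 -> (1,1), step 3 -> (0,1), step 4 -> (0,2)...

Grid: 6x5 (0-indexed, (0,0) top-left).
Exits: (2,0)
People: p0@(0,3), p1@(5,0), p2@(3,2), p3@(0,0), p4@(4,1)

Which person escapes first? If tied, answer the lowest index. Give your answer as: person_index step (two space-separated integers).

Answer: 3 2

Derivation:
Step 1: p0:(0,3)->(1,3) | p1:(5,0)->(4,0) | p2:(3,2)->(2,2) | p3:(0,0)->(1,0) | p4:(4,1)->(3,1)
Step 2: p0:(1,3)->(2,3) | p1:(4,0)->(3,0) | p2:(2,2)->(2,1) | p3:(1,0)->(2,0)->EXIT | p4:(3,1)->(2,1)
Step 3: p0:(2,3)->(2,2) | p1:(3,0)->(2,0)->EXIT | p2:(2,1)->(2,0)->EXIT | p3:escaped | p4:(2,1)->(2,0)->EXIT
Step 4: p0:(2,2)->(2,1) | p1:escaped | p2:escaped | p3:escaped | p4:escaped
Step 5: p0:(2,1)->(2,0)->EXIT | p1:escaped | p2:escaped | p3:escaped | p4:escaped
Exit steps: [5, 3, 3, 2, 3]
First to escape: p3 at step 2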